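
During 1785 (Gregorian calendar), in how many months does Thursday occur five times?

4

A month of length L has five Thursdays iff its first Thursday is on day ≤ L−28 (so day 1–3 in a 31-day month, 1–2 in a 30-day month, day 1 in a leap February).
Checking each month of 1785: Jan starts Sat (31d); Feb starts Tue (28d); Mar starts Tue (31d) ✓; Apr starts Fri (30d); May starts Sun (31d); Jun starts Wed (30d) ✓; Jul starts Fri (31d); Aug starts Mon (31d); Sep starts Thu (30d) ✓; Oct starts Sat (31d); Nov starts Tue (30d); Dec starts Thu (31d) ✓.
Five-Thursday months: March, June, September, December → 4.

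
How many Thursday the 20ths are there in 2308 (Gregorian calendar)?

2

Check the 20th of each month of 2308: Jan 20: Mon, Feb 20: Thu, Mar 20: Fri, Apr 20: Mon, May 20: Wed, Jun 20: Sat, Jul 20: Mon, Aug 20: Thu, Sep 20: Sun, Oct 20: Tue, Nov 20: Fri, Dec 20: Sun.
Thursday occurs in February, August — 2 months.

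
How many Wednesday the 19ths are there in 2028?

3

Check the 19th of each month of 2028: Jan 19: Wed, Feb 19: Sat, Mar 19: Sun, Apr 19: Wed, May 19: Fri, Jun 19: Mon, Jul 19: Wed, Aug 19: Sat, Sep 19: Tue, Oct 19: Thu, Nov 19: Sun, Dec 19: Tue.
Wednesday occurs in January, April, July — 3 months.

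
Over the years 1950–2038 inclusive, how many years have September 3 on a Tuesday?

Track September 3's weekday year by year (advancing +1, or +2 across a Feb 29):
  1950: Sun  1951: Mon (+1)  1952: Wed (+2)  1953: Thu (+1)  1954: Fri (+1)
  1955: Sat (+1)  1956: Mon (+2)  1957: Tue (+1) ✓  1958: Wed (+1)  1959: Thu (+1)
  1960: Sat (+2)  1961: Sun (+1)  1962: Mon (+1)  1963: Tue (+1) ✓  … (61 more years) …
  2025: Wed (+1)  2026: Thu (+1)  2027: Fri (+1)  2028: Sun (+2)  2029: Mon (+1)
  2030: Tue (+1) ✓  2031: Wed (+1)  2032: Fri (+2)  2033: Sat (+1)  2034: Sun (+1)
  2035: Mon (+1)  2036: Wed (+2)  2037: Thu (+1)  2038: Fri (+1)
Tuesday years: 1957, 1963, 1968, 1974, 1985, 1991, 1996, 2002, 2013, 2019, 2024, 2030 — 12 in total.

12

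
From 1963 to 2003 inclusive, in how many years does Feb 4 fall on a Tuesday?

7

Track Feb 4's weekday year by year (advancing +1, or +2 across a Feb 29):
  1963: Mon  1964: Tue (+1) ✓  1965: Thu (+2)  1966: Fri (+1)  1967: Sat (+1)
  1968: Sun (+1)  1969: Tue (+2) ✓  1970: Wed (+1)  1971: Thu (+1)  1972: Fri (+1)
  1973: Sun (+2)  1974: Mon (+1)  1975: Tue (+1) ✓  1976: Wed (+1)  … (13 more years) …
  1990: Sun (+1)  1991: Mon (+1)  1992: Tue (+1) ✓  1993: Thu (+2)  1994: Fri (+1)
  1995: Sat (+1)  1996: Sun (+1)  1997: Tue (+2) ✓  1998: Wed (+1)  1999: Thu (+1)
  2000: Fri (+1)  2001: Sun (+2)  2002: Mon (+1)  2003: Tue (+1) ✓
Tuesday years: 1964, 1969, 1975, 1986, 1992, 1997, 2003 — 7 in total.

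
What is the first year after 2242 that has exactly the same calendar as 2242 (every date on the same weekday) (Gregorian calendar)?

2253

Two years share a calendar iff Jan 1 falls on the same weekday and both are leap or both are common. 2242: Jan 1 is Saturday, common year.
2243: Jan 1 Sunday, common
2244: Jan 1 Monday, leap
2245: Jan 1 Wednesday, common
2246: Jan 1 Thursday, common
2247: Jan 1 Friday, common
2248: Jan 1 Saturday, leap
2249: Jan 1 Monday, common
2250: Jan 1 Tuesday, common
2251: Jan 1 Wednesday, common
2252: Jan 1 Thursday, leap
2253: Jan 1 Saturday, common
2253 matches on both conditions.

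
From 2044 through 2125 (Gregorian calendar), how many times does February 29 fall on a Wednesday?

3

Leap years in 2044–2125: 20 of them.
Feb 29 weekday advances by 5 (mod 7) from one leap year to the next four years later (or differs when a century non-leap intervenes).
Leap-day weekdays: 2044:Mon 2048:Sat 2052:Thu 2056:Tue 2060:Sun 2064:Fri 2068:Wed✓ 2072:Mon 2076:Sat 2080:Thu 2084:Tue 2088:Sun 2092:Fri 2096:Wed✓ 2104:Fri 2108:Wed✓ 2112:Mon 2116:Sat 2120:Thu 2124:Tue
Wednesday: 2068, 2096, 2108 → 3.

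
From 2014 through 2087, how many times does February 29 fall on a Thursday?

3

Leap years in 2014–2087: 18 of them.
Feb 29 weekday advances by 5 (mod 7) from one leap year to the next four years later (or differs when a century non-leap intervenes).
Leap-day weekdays: 2016:Mon 2020:Sat 2024:Thu✓ 2028:Tue 2032:Sun 2036:Fri 2040:Wed 2044:Mon 2048:Sat 2052:Thu✓ 2056:Tue 2060:Sun 2064:Fri 2068:Wed 2072:Mon 2076:Sat 2080:Thu✓ 2084:Tue
Thursday: 2024, 2052, 2080 → 3.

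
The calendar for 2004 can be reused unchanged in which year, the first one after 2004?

Two years share a calendar iff Jan 1 falls on the same weekday and both are leap or both are common. 2004: Jan 1 is Thursday, leap year.
2005: Jan 1 Saturday, common
2006: Jan 1 Sunday, common
2007: Jan 1 Monday, common
2008: Jan 1 Tuesday, leap
2009: Jan 1 Thursday, common
2010: Jan 1 Friday, common
2011: Jan 1 Saturday, common
2012: Jan 1 Sunday, leap
2013: Jan 1 Tuesday, common
2014: Jan 1 Wednesday, common
2015: Jan 1 Thursday, common
2016: Jan 1 Friday, leap
2017: Jan 1 Sunday, common
2018: Jan 1 Monday, common
2019: Jan 1 Tuesday, common
2020: Jan 1 Wednesday, leap
2021: Jan 1 Friday, common
2022: Jan 1 Saturday, common
2023: Jan 1 Sunday, common
2024: Jan 1 Monday, leap
2025: Jan 1 Wednesday, common
2026: Jan 1 Thursday, common
2027: Jan 1 Friday, common
2028: Jan 1 Saturday, leap
2029: Jan 1 Monday, common
2030: Jan 1 Tuesday, common
2031: Jan 1 Wednesday, common
2032: Jan 1 Thursday, leap
2032 matches on both conditions.

2032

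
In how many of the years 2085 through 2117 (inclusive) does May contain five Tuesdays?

14

May has 31 days; it has five Tuesdays when Tuesday falls among the first (month-length − 28) days — i.e. when May 1 is one of Tuesday/Monday/Sunday.
May 1 by year: 2085:Tue✓ 2086:Wed 2087:Thu 2088:Sat 2089:Sun✓ 2090:Mon✓ 2091:Tue✓ 2092:Thu 2093:Fri 2094:Sat 2095:Sun✓ 2096:Tue✓ 2097:Wed 2098:Thu 2099:Fri …(3 more)… 2103:Tue✓ 2104:Thu 2105:Fri 2106:Sat 2107:Sun✓ 2108:Tue✓ 2109:Wed 2110:Thu 2111:Fri 2112:Sun✓ 2113:Mon✓ 2114:Tue✓ 2115:Wed 2116:Fri 2117:Sat
Years with five Tuesdays: 2085, 2089, 2090, 2091, 2095, 2096, 2101, 2102, 2103, 2107, 2108, 2112, 2113, 2114 → 14.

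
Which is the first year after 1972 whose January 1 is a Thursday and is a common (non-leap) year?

Jan 1 advances by 2 weekdays after a leap year and by 1 after a common year.
1972: Jan 1 is Saturday (leap).
1973: Monday
1974: Tuesday
1975: Wednesday
1976: Thursday (leap)
1977: Saturday
1978: Sunday
1979: Monday
1980: Tuesday (leap)
1981: Thursday
1981 begins on a Thursday and is a common year.

1981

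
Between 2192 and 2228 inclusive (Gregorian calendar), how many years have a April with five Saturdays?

April has 30 days; it has five Saturdays when Saturday falls among the first (month-length − 28) days — i.e. when April 1 is one of Saturday/Friday.
April 1 by year: 2192:Sun 2193:Mon 2194:Tue 2195:Wed 2196:Fri✓ 2197:Sat✓ 2198:Sun 2199:Mon 2200:Tue 2201:Wed 2202:Thu 2203:Fri✓ 2204:Sun 2205:Mon 2206:Tue …(7 more)… 2214:Fri✓ 2215:Sat✓ 2216:Mon 2217:Tue 2218:Wed 2219:Thu 2220:Sat✓ 2221:Sun 2222:Mon 2223:Tue 2224:Thu 2225:Fri✓ 2226:Sat✓ 2227:Sun 2228:Tue
Years with five Saturdays: 2196, 2197, 2203, 2208, 2209, 2214, 2215, 2220, 2225, 2226 → 10.

10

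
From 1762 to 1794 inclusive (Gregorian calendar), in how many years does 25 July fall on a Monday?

5

Track 25 July's weekday year by year (advancing +1, or +2 across a Feb 29):
  1762: Sun  1763: Mon (+1) ✓  1764: Wed (+2)  1765: Thu (+1)  1766: Fri (+1)
  1767: Sat (+1)  1768: Mon (+2) ✓  1769: Tue (+1)  1770: Wed (+1)  1771: Thu (+1)
  1772: Sat (+2)  1773: Sun (+1)  1774: Mon (+1) ✓  1775: Tue (+1)  … (5 more years) …
  1781: Wed (+1)  1782: Thu (+1)  1783: Fri (+1)  1784: Sun (+2)  1785: Mon (+1) ✓
  1786: Tue (+1)  1787: Wed (+1)  1788: Fri (+2)  1789: Sat (+1)  1790: Sun (+1)
  1791: Mon (+1) ✓  1792: Wed (+2)  1793: Thu (+1)  1794: Fri (+1)
Monday years: 1763, 1768, 1774, 1785, 1791 — 5 in total.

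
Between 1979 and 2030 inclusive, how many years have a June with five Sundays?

15

June has 30 days; it has five Sundays when Sunday falls among the first (month-length − 28) days — i.e. when June 1 is one of Sunday/Saturday.
June 1 by year: 1979:Fri 1980:Sun✓ 1981:Mon 1982:Tue 1983:Wed 1984:Fri 1985:Sat✓ 1986:Sun✓ 1987:Mon 1988:Wed 1989:Thu 1990:Fri 1991:Sat✓ 1992:Mon 1993:Tue …(22 more)… 2016:Wed 2017:Thu 2018:Fri 2019:Sat✓ 2020:Mon 2021:Tue 2022:Wed 2023:Thu 2024:Sat✓ 2025:Sun✓ 2026:Mon 2027:Tue 2028:Thu 2029:Fri 2030:Sat✓
Years with five Sundays: 1980, 1985, 1986, 1991, 1996, 1997, 2002, 2003, 2008, 2013, 2014, 2019, 2024, 2025, 2030 → 15.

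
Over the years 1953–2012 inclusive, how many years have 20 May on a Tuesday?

Track 20 May's weekday year by year (advancing +1, or +2 across a Feb 29):
  1953: Wed  1954: Thu (+1)  1955: Fri (+1)  1956: Sun (+2)  1957: Mon (+1)
  1958: Tue (+1) ✓  1959: Wed (+1)  1960: Fri (+2)  1961: Sat (+1)  1962: Sun (+1)
  1963: Mon (+1)  1964: Wed (+2)  1965: Thu (+1)  1966: Fri (+1)  … (32 more years) …
  1999: Thu (+1)  2000: Sat (+2)  2001: Sun (+1)  2002: Mon (+1)  2003: Tue (+1) ✓
  2004: Thu (+2)  2005: Fri (+1)  2006: Sat (+1)  2007: Sun (+1)  2008: Tue (+2) ✓
  2009: Wed (+1)  2010: Thu (+1)  2011: Fri (+1)  2012: Sun (+2)
Tuesday years: 1958, 1969, 1975, 1980, 1986, 1997, 2003, 2008 — 8 in total.

8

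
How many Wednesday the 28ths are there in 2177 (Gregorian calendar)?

1

Check the 28th of each month of 2177: Jan 28: Tue, Feb 28: Fri, Mar 28: Fri, Apr 28: Mon, May 28: Wed, Jun 28: Sat, Jul 28: Mon, Aug 28: Thu, Sep 28: Sun, Oct 28: Tue, Nov 28: Fri, Dec 28: Sun.
Wednesday occurs in May — 1 month.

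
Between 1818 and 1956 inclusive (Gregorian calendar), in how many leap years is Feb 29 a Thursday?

4

Leap years in 1818–1956: 34 of them.
Feb 29 weekday advances by 5 (mod 7) from one leap year to the next four years later (or differs when a century non-leap intervenes).
Leap-day weekdays: 1820:Tue 1824:Sun 1828:Fri 1832:Wed 1836:Mon 1840:Sat 1844:Thu✓ 1848:Tue 1852:Sun 1856:Fri 1860:Wed 1864:Mon 1868:Sat …(8 more)… 1908:Sat 1912:Thu✓ 1916:Tue 1920:Sun 1924:Fri 1928:Wed 1932:Mon 1936:Sat 1940:Thu✓ 1944:Tue 1948:Sun 1952:Fri 1956:Wed
Thursday: 1844, 1872, 1912, 1940 → 4.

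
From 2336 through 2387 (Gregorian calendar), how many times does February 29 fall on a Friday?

Leap years in 2336–2387: 13 of them.
Feb 29 weekday advances by 5 (mod 7) from one leap year to the next four years later (or differs when a century non-leap intervenes).
Leap-day weekdays: 2336:Sat 2340:Thu 2344:Tue 2348:Sun 2352:Fri✓ 2356:Wed 2360:Mon 2364:Sat 2368:Thu 2372:Tue 2376:Sun 2380:Fri✓ 2384:Wed
Friday: 2352, 2380 → 2.

2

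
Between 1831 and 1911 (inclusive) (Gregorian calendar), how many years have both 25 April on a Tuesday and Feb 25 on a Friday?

Check each year's weekday for 25 April and Feb 25:
  1831: Mon/Fri  1832: Wed/Sat  1833: Thu/Mon  1834: Fri/Tue  1835: Sat/Wed  1836: Mon/Thu  1837: Tue/Sat  1838: Wed/Sun  1839: Thu/Mon  1840: Sat/Tue  1841: Sun/Thu  1842: Mon/Fri  1843: Tue/Sat  1844: Thu/Sun  …(53 more)…  1898: Mon/Fri  1899: Tue/Sat  1900: Wed/Sun  1901: Thu/Mon  1902: Fri/Tue  1903: Sat/Wed  1904: Mon/Thu  1905: Tue/Sat  1906: Wed/Sun  1907: Thu/Mon  1908: Sat/Tue  1909: Sun/Thu  1910: Mon/Fri  1911: Tue/Sat
Both conditions hold in: 1848, 1876 — 2.

2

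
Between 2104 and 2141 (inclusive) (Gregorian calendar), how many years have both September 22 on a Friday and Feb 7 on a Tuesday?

Check each year's weekday for September 22 and Feb 7:
  2104: Mon/Thu  2105: Tue/Sat  2106: Wed/Sun  2107: Thu/Mon  2108: Sat/Tue  2109: Sun/Thu  2110: Mon/Fri  2111: Tue/Sat  2112: Thu/Sun  2113: Fri/Tue ✓  2114: Sat/Wed  2115: Sun/Thu  2116: Tue/Fri  2117: Wed/Sun  …(10 more)…  2128: Wed/Sat  2129: Thu/Mon  2130: Fri/Tue ✓  2131: Sat/Wed  2132: Mon/Thu  2133: Tue/Sat  2134: Wed/Sun  2135: Thu/Mon  2136: Sat/Tue  2137: Sun/Thu  2138: Mon/Fri  2139: Tue/Sat  2140: Thu/Sun  2141: Fri/Tue ✓
Both conditions hold in: 2113, 2119, 2130, 2141 — 4.

4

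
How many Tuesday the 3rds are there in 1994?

Check the 3rd of each month of 1994: Jan 3: Mon, Feb 3: Thu, Mar 3: Thu, Apr 3: Sun, May 3: Tue, Jun 3: Fri, Jul 3: Sun, Aug 3: Wed, Sep 3: Sat, Oct 3: Mon, Nov 3: Thu, Dec 3: Sat.
Tuesday occurs in May — 1 month.

1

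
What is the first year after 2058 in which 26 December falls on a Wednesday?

2063

From one year to the next, a fixed date's weekday advances by 1, or by 2 when a Feb 29 lies between the two dates.
2058: December 26 is Thursday.
2059: Friday (+1)
2060: Sunday (+2)
2061: Monday (+1)
2062: Tuesday (+1)
2063: Wednesday (+1)
26 December falls on a Wednesday in 2063.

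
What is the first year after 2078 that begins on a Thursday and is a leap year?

2088

Jan 1 advances by 2 weekdays after a leap year and by 1 after a common year.
2078: Jan 1 is Saturday.
2079: Sunday
2080: Monday (leap)
2081: Wednesday
2082: Thursday
2083: Friday
2084: Saturday (leap)
2085: Monday
2086: Tuesday
2087: Wednesday
2088: Thursday (leap)
2088 begins on a Thursday and is a leap year.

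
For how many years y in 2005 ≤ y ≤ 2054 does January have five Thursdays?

January has 31 days; it has five Thursdays when Thursday falls among the first (month-length − 28) days — i.e. when January 1 is one of Thursday/Wednesday/Tuesday.
January 1 by year: 2005:Sat 2006:Sun 2007:Mon 2008:Tue✓ 2009:Thu✓ 2010:Fri 2011:Sat 2012:Sun 2013:Tue✓ 2014:Wed✓ 2015:Thu✓ 2016:Fri 2017:Sun 2018:Mon 2019:Tue✓ …(20 more)… 2040:Sun 2041:Tue✓ 2042:Wed✓ 2043:Thu✓ 2044:Fri 2045:Sun 2046:Mon 2047:Tue✓ 2048:Wed✓ 2049:Fri 2050:Sat 2051:Sun 2052:Mon 2053:Wed✓ 2054:Thu✓
Years with five Thursdays: 2008, 2009, 2013, 2014, 2015, 2019, 2020, 2025, 2026, 2030, 2031, 2032, 2036, 2037, 2041, 2042, 2043, 2047, 2048, 2053, 2054 → 21.

21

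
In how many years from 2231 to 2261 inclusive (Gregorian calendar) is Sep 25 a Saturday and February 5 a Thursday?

1

Check each year's weekday for Sep 25 and February 5:
  2231: Sun/Sat  2232: Tue/Sun  2233: Wed/Tue  2234: Thu/Wed  2235: Fri/Thu  2236: Sun/Fri  2237: Mon/Sun  2238: Tue/Mon  2239: Wed/Tue  2240: Fri/Wed  2241: Sat/Fri  2242: Sun/Sat  2243: Mon/Sun  2244: Wed/Mon  …(3 more)…  2248: Mon/Sat  2249: Tue/Mon  2250: Wed/Tue  2251: Thu/Wed  2252: Sat/Thu ✓  2253: Sun/Sat  2254: Mon/Sun  2255: Tue/Mon  2256: Thu/Tue  2257: Fri/Thu  2258: Sat/Fri  2259: Sun/Sat  2260: Tue/Sun  2261: Wed/Tue
Both conditions hold in: 2252 — 1.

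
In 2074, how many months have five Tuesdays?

A month of length L has five Tuesdays iff its first Tuesday is on day ≤ L−28 (so day 1–3 in a 31-day month, 1–2 in a 30-day month, day 1 in a leap February).
Checking each month of 2074: Jan starts Mon (31d) ✓; Feb starts Thu (28d); Mar starts Thu (31d); Apr starts Sun (30d); May starts Tue (31d) ✓; Jun starts Fri (30d); Jul starts Sun (31d) ✓; Aug starts Wed (31d); Sep starts Sat (30d); Oct starts Mon (31d) ✓; Nov starts Thu (30d); Dec starts Sat (31d).
Five-Tuesday months: January, May, July, October → 4.

4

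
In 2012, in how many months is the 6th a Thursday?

2

Check the 6th of each month of 2012: Jan 6: Fri, Feb 6: Mon, Mar 6: Tue, Apr 6: Fri, May 6: Sun, Jun 6: Wed, Jul 6: Fri, Aug 6: Mon, Sep 6: Thu, Oct 6: Sat, Nov 6: Tue, Dec 6: Thu.
Thursday occurs in September, December — 2 months.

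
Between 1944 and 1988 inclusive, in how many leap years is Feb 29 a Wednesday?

Leap years in 1944–1988: 12 of them.
Feb 29 weekday advances by 5 (mod 7) from one leap year to the next four years later (or differs when a century non-leap intervenes).
Leap-day weekdays: 1944:Tue 1948:Sun 1952:Fri 1956:Wed✓ 1960:Mon 1964:Sat 1968:Thu 1972:Tue 1976:Sun 1980:Fri 1984:Wed✓ 1988:Mon
Wednesday: 1956, 1984 → 2.

2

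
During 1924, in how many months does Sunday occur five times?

A month of length L has five Sundays iff its first Sunday is on day ≤ L−28 (so day 1–3 in a 31-day month, 1–2 in a 30-day month, day 1 in a leap February).
Checking each month of 1924: Jan starts Tue (31d); Feb starts Fri (29d); Mar starts Sat (31d) ✓; Apr starts Tue (30d); May starts Thu (31d); Jun starts Sun (30d) ✓; Jul starts Tue (31d); Aug starts Fri (31d) ✓; Sep starts Mon (30d); Oct starts Wed (31d); Nov starts Sat (30d) ✓; Dec starts Mon (31d).
Five-Sunday months: March, June, August, November → 4.

4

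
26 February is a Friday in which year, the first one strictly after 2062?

From one year to the next, a fixed date's weekday advances by 1, or by 2 when a Feb 29 lies between the two dates.
2062: February 26 is Sunday.
2063: Monday (+1)
2064: Tuesday (+1)
2065: Thursday (+2)
2066: Friday (+1)
26 February falls on a Friday in 2066.

2066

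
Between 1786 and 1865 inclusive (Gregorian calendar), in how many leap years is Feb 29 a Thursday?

Leap years in 1786–1865: 19 of them.
Feb 29 weekday advances by 5 (mod 7) from one leap year to the next four years later (or differs when a century non-leap intervenes).
Leap-day weekdays: 1788:Fri 1792:Wed 1796:Mon 1804:Wed 1808:Mon 1812:Sat 1816:Thu✓ 1820:Tue 1824:Sun 1828:Fri 1832:Wed 1836:Mon 1840:Sat 1844:Thu✓ 1848:Tue 1852:Sun 1856:Fri 1860:Wed 1864:Mon
Thursday: 1816, 1844 → 2.

2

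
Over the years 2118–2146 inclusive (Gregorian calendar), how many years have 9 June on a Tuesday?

Track 9 June's weekday year by year (advancing +1, or +2 across a Feb 29):
  2118: Thu  2119: Fri (+1)  2120: Sun (+2)  2121: Mon (+1)  2122: Tue (+1) ✓
  2123: Wed (+1)  2124: Fri (+2)  2125: Sat (+1)  2126: Sun (+1)  2127: Mon (+1)
  2128: Wed (+2)  2129: Thu (+1)  2130: Fri (+1)  2131: Sat (+1)  2132: Mon (+2)
  2133: Tue (+1) ✓  2134: Wed (+1)  2135: Thu (+1)  2136: Sat (+2)  2137: Sun (+1)
  2138: Mon (+1)  2139: Tue (+1) ✓  2140: Thu (+2)  2141: Fri (+1)  2142: Sat (+1)
  2143: Sun (+1)  2144: Tue (+2) ✓  2145: Wed (+1)  2146: Thu (+1)
Tuesday years: 2122, 2133, 2139, 2144 — 4 in total.

4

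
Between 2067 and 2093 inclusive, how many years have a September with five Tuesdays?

8

September has 30 days; it has five Tuesdays when Tuesday falls among the first (month-length − 28) days — i.e. when September 1 is one of Tuesday/Monday.
September 1 by year: 2067:Thu 2068:Sat 2069:Sun 2070:Mon✓ 2071:Tue✓ 2072:Thu 2073:Fri 2074:Sat 2075:Sun 2076:Tue✓ 2077:Wed 2078:Thu 2079:Fri 2080:Sun 2081:Mon✓ 2082:Tue✓ 2083:Wed 2084:Fri 2085:Sat 2086:Sun 2087:Mon✓ 2088:Wed 2089:Thu 2090:Fri 2091:Sat 2092:Mon✓ 2093:Tue✓
Years with five Tuesdays: 2070, 2071, 2076, 2081, 2082, 2087, 2092, 2093 → 8.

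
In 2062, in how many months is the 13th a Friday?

2

Check the 13th of each month of 2062: Jan 13: Fri, Feb 13: Mon, Mar 13: Mon, Apr 13: Thu, May 13: Sat, Jun 13: Tue, Jul 13: Thu, Aug 13: Sun, Sep 13: Wed, Oct 13: Fri, Nov 13: Mon, Dec 13: Wed.
Friday occurs in January, October — 2 months.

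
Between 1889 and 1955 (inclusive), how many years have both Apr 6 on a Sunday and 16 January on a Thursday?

Check each year's weekday for Apr 6 and 16 January:
  1889: Sat/Wed  1890: Sun/Thu ✓  1891: Mon/Fri  1892: Wed/Sat  1893: Thu/Mon  1894: Fri/Tue  1895: Sat/Wed  1896: Mon/Thu  1897: Tue/Sat  1898: Wed/Sun  1899: Thu/Mon  1900: Fri/Tue  1901: Sat/Wed  1902: Sun/Thu ✓  …(39 more)…  1942: Mon/Fri  1943: Tue/Sat  1944: Thu/Sun  1945: Fri/Tue  1946: Sat/Wed  1947: Sun/Thu ✓  1948: Tue/Fri  1949: Wed/Sun  1950: Thu/Mon  1951: Fri/Tue  1952: Sun/Wed  1953: Mon/Fri  1954: Tue/Sat  1955: Wed/Sun
Both conditions hold in: 1890, 1902, 1913, 1919, 1930, 1941, 1947 — 7.

7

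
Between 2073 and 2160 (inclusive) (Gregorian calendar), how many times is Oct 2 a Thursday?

13

Track Oct 2's weekday year by year (advancing +1, or +2 across a Feb 29):
  2073: Mon  2074: Tue (+1)  2075: Wed (+1)  2076: Fri (+2)  2077: Sat (+1)
  2078: Sun (+1)  2079: Mon (+1)  2080: Wed (+2)  2081: Thu (+1) ✓  2082: Fri (+1)
  2083: Sat (+1)  2084: Mon (+2)  2085: Tue (+1)  2086: Wed (+1)  … (60 more years) …
  2147: Mon (+1)  2148: Wed (+2)  2149: Thu (+1) ✓  2150: Fri (+1)  2151: Sat (+1)
  2152: Mon (+2)  2153: Tue (+1)  2154: Wed (+1)  2155: Thu (+1) ✓  2156: Sat (+2)
  2157: Sun (+1)  2158: Mon (+1)  2159: Tue (+1)  2160: Thu (+2) ✓
Thursday years: 2081, 2087, 2092, 2098, 2104, 2110, 2121, 2127, 2132, 2138, 2149, 2155, 2160 — 13 in total.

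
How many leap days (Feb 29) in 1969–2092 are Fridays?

5

Leap years in 1969–2092: 31 of them.
Feb 29 weekday advances by 5 (mod 7) from one leap year to the next four years later (or differs when a century non-leap intervenes).
Leap-day weekdays: 1972:Tue 1976:Sun 1980:Fri✓ 1984:Wed 1988:Mon 1992:Sat 1996:Thu 2000:Tue 2004:Sun 2008:Fri✓ 2012:Wed 2016:Mon 2020:Sat …(5 more)… 2044:Mon 2048:Sat 2052:Thu 2056:Tue 2060:Sun 2064:Fri✓ 2068:Wed 2072:Mon 2076:Sat 2080:Thu 2084:Tue 2088:Sun 2092:Fri✓
Friday: 1980, 2008, 2036, 2064, 2092 → 5.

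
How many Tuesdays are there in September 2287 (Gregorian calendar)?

September 2287 has 30 days and begins on Thursday.
The first Tuesday is September 6.
Tuesdays fall on 6, 13, 20, 27 — that's 4.

4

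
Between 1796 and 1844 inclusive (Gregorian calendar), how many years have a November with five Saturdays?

November has 30 days; it has five Saturdays when Saturday falls among the first (month-length − 28) days — i.e. when November 1 is one of Saturday/Friday.
November 1 by year: 1796:Tue 1797:Wed 1798:Thu 1799:Fri✓ 1800:Sat✓ 1801:Sun 1802:Mon 1803:Tue 1804:Thu 1805:Fri✓ 1806:Sat✓ 1807:Sun 1808:Tue 1809:Wed 1810:Thu …(19 more)… 1830:Mon 1831:Tue 1832:Thu 1833:Fri✓ 1834:Sat✓ 1835:Sun 1836:Tue 1837:Wed 1838:Thu 1839:Fri✓ 1840:Sun 1841:Mon 1842:Tue 1843:Wed 1844:Fri✓
Years with five Saturdays: 1799, 1800, 1805, 1806, 1811, 1816, 1817, 1822, 1823, 1828, 1833, 1834, 1839, 1844 → 14.

14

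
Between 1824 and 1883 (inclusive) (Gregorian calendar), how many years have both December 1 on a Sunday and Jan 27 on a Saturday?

2

Check each year's weekday for December 1 and Jan 27:
  1824: Wed/Tue  1825: Thu/Thu  1826: Fri/Fri  1827: Sat/Sat  1828: Mon/Sun  1829: Tue/Tue  1830: Wed/Wed  1831: Thu/Thu  1832: Sat/Fri  1833: Sun/Sun  1834: Mon/Mon  1835: Tue/Tue  1836: Thu/Wed  1837: Fri/Fri  …(32 more)…  1870: Thu/Thu  1871: Fri/Fri  1872: Sun/Sat ✓  1873: Mon/Mon  1874: Tue/Tue  1875: Wed/Wed  1876: Fri/Thu  1877: Sat/Sat  1878: Sun/Sun  1879: Mon/Mon  1880: Wed/Tue  1881: Thu/Thu  1882: Fri/Fri  1883: Sat/Sat
Both conditions hold in: 1844, 1872 — 2.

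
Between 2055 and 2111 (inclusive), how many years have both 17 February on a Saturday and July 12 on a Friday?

Check each year's weekday for 17 February and July 12:
  2055: Wed/Mon  2056: Thu/Wed  2057: Sat/Thu  2058: Sun/Fri  2059: Mon/Sat  2060: Tue/Mon  2061: Thu/Tue  2062: Fri/Wed  2063: Sat/Thu  2064: Sun/Sat  2065: Tue/Sun  2066: Wed/Mon  2067: Thu/Tue  2068: Fri/Thu  …(29 more)…  2098: Mon/Sat  2099: Tue/Sun  2100: Wed/Mon  2101: Thu/Tue  2102: Fri/Wed  2103: Sat/Thu  2104: Sun/Sat  2105: Tue/Sun  2106: Wed/Mon  2107: Thu/Tue  2108: Fri/Thu  2109: Sun/Fri  2110: Mon/Sat  2111: Tue/Sun
Both conditions hold in: 2080 — 1.

1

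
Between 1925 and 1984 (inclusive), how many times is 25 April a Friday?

Track 25 April's weekday year by year (advancing +1, or +2 across a Feb 29):
  1925: Sat  1926: Sun (+1)  1927: Mon (+1)  1928: Wed (+2)  1929: Thu (+1)
  1930: Fri (+1) ✓  1931: Sat (+1)  1932: Mon (+2)  1933: Tue (+1)  1934: Wed (+1)
  1935: Thu (+1)  1936: Sat (+2)  1937: Sun (+1)  1938: Mon (+1)  … (32 more years) …
  1971: Sun (+1)  1972: Tue (+2)  1973: Wed (+1)  1974: Thu (+1)  1975: Fri (+1) ✓
  1976: Sun (+2)  1977: Mon (+1)  1978: Tue (+1)  1979: Wed (+1)  1980: Fri (+2) ✓
  1981: Sat (+1)  1982: Sun (+1)  1983: Mon (+1)  1984: Wed (+2)
Friday years: 1930, 1941, 1947, 1952, 1958, 1969, 1975, 1980 — 8 in total.

8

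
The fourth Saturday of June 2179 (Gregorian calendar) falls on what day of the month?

June 1, 2179 is a Tuesday, so the first Saturday is the 5th.
The fourth Saturday is 5 + 21 = 26.

26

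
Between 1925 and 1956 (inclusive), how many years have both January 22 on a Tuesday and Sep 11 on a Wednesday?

3

Check each year's weekday for January 22 and Sep 11:
  1925: Thu/Fri  1926: Fri/Sat  1927: Sat/Sun  1928: Sun/Tue  1929: Tue/Wed ✓  1930: Wed/Thu  1931: Thu/Fri  1932: Fri/Sun  1933: Sun/Mon  1934: Mon/Tue  1935: Tue/Wed ✓  1936: Wed/Fri  1937: Fri/Sat  1938: Sat/Sun  …(4 more)…  1943: Fri/Sat  1944: Sat/Mon  1945: Mon/Tue  1946: Tue/Wed ✓  1947: Wed/Thu  1948: Thu/Sat  1949: Sat/Sun  1950: Sun/Mon  1951: Mon/Tue  1952: Tue/Thu  1953: Thu/Fri  1954: Fri/Sat  1955: Sat/Sun  1956: Sun/Tue
Both conditions hold in: 1929, 1935, 1946 — 3.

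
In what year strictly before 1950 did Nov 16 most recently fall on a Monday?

1942

From one year to the next, a fixed date's weekday advances by 1, or by 2 when a Feb 29 lies between the two dates.
1950: November 16 is Thursday.
1949: Wednesday (−1)
1948: Tuesday (−1)
1947: Sunday (−2)
1946: Saturday (−1)
1945: Friday (−1)
1944: Thursday (−1)
1943: Tuesday (−2)
1942: Monday (−1)
Nov 16 falls on a Monday in 1942.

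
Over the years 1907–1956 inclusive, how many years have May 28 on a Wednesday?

Track May 28's weekday year by year (advancing +1, or +2 across a Feb 29):
  1907: Tue  1908: Thu (+2)  1909: Fri (+1)  1910: Sat (+1)  1911: Sun (+1)
  1912: Tue (+2)  1913: Wed (+1) ✓  1914: Thu (+1)  1915: Fri (+1)  1916: Sun (+2)
  1917: Mon (+1)  1918: Tue (+1)  1919: Wed (+1) ✓  1920: Fri (+2)  … (22 more years) …
  1943: Fri (+1)  1944: Sun (+2)  1945: Mon (+1)  1946: Tue (+1)  1947: Wed (+1) ✓
  1948: Fri (+2)  1949: Sat (+1)  1950: Sun (+1)  1951: Mon (+1)  1952: Wed (+2) ✓
  1953: Thu (+1)  1954: Fri (+1)  1955: Sat (+1)  1956: Mon (+2)
Wednesday years: 1913, 1919, 1924, 1930, 1941, 1947, 1952 — 7 in total.

7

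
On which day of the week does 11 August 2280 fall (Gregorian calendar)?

January 1, 2280 is a Thursday.
August 11 is day 224 of the year, i.e. 223 days after Jan 1.
223 mod 7 = 6, so advance 6 weekdays from Thursday: Wednesday.

Wednesday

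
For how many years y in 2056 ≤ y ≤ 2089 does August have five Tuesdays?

15

August has 31 days; it has five Tuesdays when Tuesday falls among the first (month-length − 28) days — i.e. when August 1 is one of Tuesday/Monday/Sunday.
August 1 by year: 2056:Tue✓ 2057:Wed 2058:Thu 2059:Fri 2060:Sun✓ 2061:Mon✓ 2062:Tue✓ 2063:Wed 2064:Fri 2065:Sat 2066:Sun✓ 2067:Mon✓ 2068:Wed 2069:Thu 2070:Fri …(4 more)… 2075:Thu 2076:Sat 2077:Sun✓ 2078:Mon✓ 2079:Tue✓ 2080:Thu 2081:Fri 2082:Sat 2083:Sun✓ 2084:Tue✓ 2085:Wed 2086:Thu 2087:Fri 2088:Sun✓ 2089:Mon✓
Years with five Tuesdays: 2056, 2060, 2061, 2062, 2066, 2067, 2072, 2073, 2077, 2078, 2079, 2083, 2084, 2088, 2089 → 15.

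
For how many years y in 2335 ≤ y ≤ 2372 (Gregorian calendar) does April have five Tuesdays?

11

April has 30 days; it has five Tuesdays when Tuesday falls among the first (month-length − 28) days — i.e. when April 1 is one of Tuesday/Monday.
April 1 by year: 2335:Mon✓ 2336:Wed 2337:Thu 2338:Fri 2339:Sat 2340:Mon✓ 2341:Tue✓ 2342:Wed 2343:Thu 2344:Sat 2345:Sun 2346:Mon✓ 2347:Tue✓ 2348:Thu 2349:Fri …(8 more)… 2358:Tue✓ 2359:Wed 2360:Fri 2361:Sat 2362:Sun 2363:Mon✓ 2364:Wed 2365:Thu 2366:Fri 2367:Sat 2368:Mon✓ 2369:Tue✓ 2370:Wed 2371:Thu 2372:Sat
Years with five Tuesdays: 2335, 2340, 2341, 2346, 2347, 2352, 2357, 2358, 2363, 2368, 2369 → 11.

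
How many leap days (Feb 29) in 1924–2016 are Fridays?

4

Leap years in 1924–2016: 24 of them.
Feb 29 weekday advances by 5 (mod 7) from one leap year to the next four years later (or differs when a century non-leap intervenes).
Leap-day weekdays: 1924:Fri✓ 1928:Wed 1932:Mon 1936:Sat 1940:Thu 1944:Tue 1948:Sun 1952:Fri✓ 1956:Wed 1960:Mon 1964:Sat 1968:Thu 1972:Tue 1976:Sun 1980:Fri✓ 1984:Wed 1988:Mon 1992:Sat 1996:Thu 2000:Tue 2004:Sun 2008:Fri✓ 2012:Wed 2016:Mon
Friday: 1924, 1952, 1980, 2008 → 4.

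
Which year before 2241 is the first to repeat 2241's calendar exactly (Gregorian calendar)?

Two years share a calendar iff Jan 1 falls on the same weekday and both are leap or both are common. 2241: Jan 1 is Friday, common year.
2240: Jan 1 Wednesday, leap
2239: Jan 1 Tuesday, common
2238: Jan 1 Monday, common
2237: Jan 1 Sunday, common
2236: Jan 1 Friday, leap
2235: Jan 1 Thursday, common
2234: Jan 1 Wednesday, common
2233: Jan 1 Tuesday, common
2232: Jan 1 Sunday, leap
2231: Jan 1 Saturday, common
2230: Jan 1 Friday, common
2230 matches on both conditions.

2230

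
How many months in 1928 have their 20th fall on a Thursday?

Check the 20th of each month of 1928: Jan 20: Fri, Feb 20: Mon, Mar 20: Tue, Apr 20: Fri, May 20: Sun, Jun 20: Wed, Jul 20: Fri, Aug 20: Mon, Sep 20: Thu, Oct 20: Sat, Nov 20: Tue, Dec 20: Thu.
Thursday occurs in September, December — 2 months.

2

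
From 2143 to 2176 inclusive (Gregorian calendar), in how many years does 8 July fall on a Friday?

5

Track 8 July's weekday year by year (advancing +1, or +2 across a Feb 29):
  2143: Mon  2144: Wed (+2)  2145: Thu (+1)  2146: Fri (+1) ✓  2147: Sat (+1)
  2148: Mon (+2)  2149: Tue (+1)  2150: Wed (+1)  2151: Thu (+1)  2152: Sat (+2)
  2153: Sun (+1)  2154: Mon (+1)  2155: Tue (+1)  2156: Thu (+2)  … (6 more years) …
  2163: Fri (+1) ✓  2164: Sun (+2)  2165: Mon (+1)  2166: Tue (+1)  2167: Wed (+1)
  2168: Fri (+2) ✓  2169: Sat (+1)  2170: Sun (+1)  2171: Mon (+1)  2172: Wed (+2)
  2173: Thu (+1)  2174: Fri (+1) ✓  2175: Sat (+1)  2176: Mon (+2)
Friday years: 2146, 2157, 2163, 2168, 2174 — 5 in total.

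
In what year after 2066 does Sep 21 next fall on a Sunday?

From one year to the next, a fixed date's weekday advances by 1, or by 2 when a Feb 29 lies between the two dates.
2066: September 21 is Tuesday.
2067: Wednesday (+1)
2068: Friday (+2)
2069: Saturday (+1)
2070: Sunday (+1)
Sep 21 falls on a Sunday in 2070.

2070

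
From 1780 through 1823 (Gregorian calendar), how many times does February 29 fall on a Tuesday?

2

Leap years in 1780–1823: 10 of them.
Feb 29 weekday advances by 5 (mod 7) from one leap year to the next four years later (or differs when a century non-leap intervenes).
Leap-day weekdays: 1780:Tue✓ 1784:Sun 1788:Fri 1792:Wed 1796:Mon 1804:Wed 1808:Mon 1812:Sat 1816:Thu 1820:Tue✓
Tuesday: 1780, 1820 → 2.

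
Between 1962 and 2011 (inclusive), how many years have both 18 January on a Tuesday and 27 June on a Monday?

Check each year's weekday for 18 January and 27 June:
  1962: Thu/Wed  1963: Fri/Thu  1964: Sat/Sat  1965: Mon/Sun  1966: Tue/Mon ✓  1967: Wed/Tue  1968: Thu/Thu  1969: Sat/Fri  1970: Sun/Sat  1971: Mon/Sun  1972: Tue/Tue  1973: Thu/Wed  1974: Fri/Thu  1975: Sat/Fri  …(22 more)…  1998: Sun/Sat  1999: Mon/Sun  2000: Tue/Tue  2001: Thu/Wed  2002: Fri/Thu  2003: Sat/Fri  2004: Sun/Sun  2005: Tue/Mon ✓  2006: Wed/Tue  2007: Thu/Wed  2008: Fri/Fri  2009: Sun/Sat  2010: Mon/Sun  2011: Tue/Mon ✓
Both conditions hold in: 1966, 1977, 1983, 1994, 2005, 2011 — 6.

6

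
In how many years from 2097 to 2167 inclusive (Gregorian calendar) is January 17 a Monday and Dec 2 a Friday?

Check each year's weekday for January 17 and Dec 2:
  2097: Thu/Mon  2098: Fri/Tue  2099: Sat/Wed  2100: Sun/Thu  2101: Mon/Fri ✓  2102: Tue/Sat  2103: Wed/Sun  2104: Thu/Tue  2105: Sat/Wed  2106: Sun/Thu  2107: Mon/Fri ✓  2108: Tue/Sun  2109: Thu/Mon  2110: Fri/Tue  …(43 more)…  2154: Thu/Mon  2155: Fri/Tue  2156: Sat/Thu  2157: Mon/Fri ✓  2158: Tue/Sat  2159: Wed/Sun  2160: Thu/Tue  2161: Sat/Wed  2162: Sun/Thu  2163: Mon/Fri ✓  2164: Tue/Sun  2165: Thu/Mon  2166: Fri/Tue  2167: Sat/Wed
Both conditions hold in: 2101, 2107, 2118, 2129, 2135, 2146, 2157, 2163 — 8.

8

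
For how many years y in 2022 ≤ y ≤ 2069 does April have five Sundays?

April has 30 days; it has five Sundays when Sunday falls among the first (month-length − 28) days — i.e. when April 1 is one of Sunday/Saturday.
April 1 by year: 2022:Fri 2023:Sat✓ 2024:Mon 2025:Tue 2026:Wed 2027:Thu 2028:Sat✓ 2029:Sun✓ 2030:Mon 2031:Tue 2032:Thu 2033:Fri 2034:Sat✓ 2035:Sun✓ 2036:Tue …(18 more)… 2055:Thu 2056:Sat✓ 2057:Sun✓ 2058:Mon 2059:Tue 2060:Thu 2061:Fri 2062:Sat✓ 2063:Sun✓ 2064:Tue 2065:Wed 2066:Thu 2067:Fri 2068:Sun✓ 2069:Mon
Years with five Sundays: 2023, 2028, 2029, 2034, 2035, 2040, 2045, 2046, 2051, 2056, 2057, 2062, 2063, 2068 → 14.

14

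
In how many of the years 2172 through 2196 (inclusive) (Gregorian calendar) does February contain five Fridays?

February has 28 days (29 in leap years); it has five Fridays when Friday falls among the first (month-length − 28) days — i.e. when February 1 is Friday in a leap year (never in a common year).
February 1 by year: 2172:Sat 2173:Mon 2174:Tue 2175:Wed 2176:Thu 2177:Sat 2178:Sun 2179:Mon 2180:Tue 2181:Thu 2182:Fri 2183:Sat 2184:Sun 2185:Tue 2186:Wed 2187:Thu 2188:Fri✓ 2189:Sun 2190:Mon 2191:Tue 2192:Wed 2193:Fri 2194:Sat 2195:Sun 2196:Mon
Years with five Fridays: 2188 → 1.

1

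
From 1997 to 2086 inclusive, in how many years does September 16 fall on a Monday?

Track September 16's weekday year by year (advancing +1, or +2 across a Feb 29):
  1997: Tue  1998: Wed (+1)  1999: Thu (+1)  2000: Sat (+2)  2001: Sun (+1)
  2002: Mon (+1) ✓  2003: Tue (+1)  2004: Thu (+2)  2005: Fri (+1)  2006: Sat (+1)
  2007: Sun (+1)  2008: Tue (+2)  2009: Wed (+1)  2010: Thu (+1)  … (62 more years) …
  2073: Sat (+1)  2074: Sun (+1)  2075: Mon (+1) ✓  2076: Wed (+2)  2077: Thu (+1)
  2078: Fri (+1)  2079: Sat (+1)  2080: Mon (+2) ✓  2081: Tue (+1)  2082: Wed (+1)
  2083: Thu (+1)  2084: Sat (+2)  2085: Sun (+1)  2086: Mon (+1) ✓
Monday years: 2002, 2013, 2019, 2024, 2030, 2041, 2047, 2052, 2058, 2069, 2075, 2080, 2086 — 13 in total.

13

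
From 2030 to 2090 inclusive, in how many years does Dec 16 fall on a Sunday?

Track Dec 16's weekday year by year (advancing +1, or +2 across a Feb 29):
  2030: Mon  2031: Tue (+1)  2032: Thu (+2)  2033: Fri (+1)  2034: Sat (+1)
  2035: Sun (+1) ✓  2036: Tue (+2)  2037: Wed (+1)  2038: Thu (+1)  2039: Fri (+1)
  2040: Sun (+2) ✓  2041: Mon (+1)  2042: Tue (+1)  2043: Wed (+1)  … (33 more years) …
  2077: Thu (+1)  2078: Fri (+1)  2079: Sat (+1)  2080: Mon (+2)  2081: Tue (+1)
  2082: Wed (+1)  2083: Thu (+1)  2084: Sat (+2)  2085: Sun (+1) ✓  2086: Mon (+1)
  2087: Tue (+1)  2088: Thu (+2)  2089: Fri (+1)  2090: Sat (+1)
Sunday years: 2035, 2040, 2046, 2057, 2063, 2068, 2074, 2085 — 8 in total.

8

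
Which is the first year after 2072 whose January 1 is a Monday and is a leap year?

2080

Jan 1 advances by 2 weekdays after a leap year and by 1 after a common year.
2072: Jan 1 is Friday (leap).
2073: Sunday
2074: Monday
2075: Tuesday
2076: Wednesday (leap)
2077: Friday
2078: Saturday
2079: Sunday
2080: Monday (leap)
2080 begins on a Monday and is a leap year.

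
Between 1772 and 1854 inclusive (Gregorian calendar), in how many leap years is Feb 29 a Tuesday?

3

Leap years in 1772–1854: 20 of them.
Feb 29 weekday advances by 5 (mod 7) from one leap year to the next four years later (or differs when a century non-leap intervenes).
Leap-day weekdays: 1772:Sat 1776:Thu 1780:Tue✓ 1784:Sun 1788:Fri 1792:Wed 1796:Mon 1804:Wed 1808:Mon 1812:Sat 1816:Thu 1820:Tue✓ 1824:Sun 1828:Fri 1832:Wed 1836:Mon 1840:Sat 1844:Thu 1848:Tue✓ 1852:Sun
Tuesday: 1780, 1820, 1848 → 3.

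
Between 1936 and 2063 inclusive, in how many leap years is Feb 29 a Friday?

Leap years in 1936–2063: 32 of them.
Feb 29 weekday advances by 5 (mod 7) from one leap year to the next four years later (or differs when a century non-leap intervenes).
Leap-day weekdays: 1936:Sat 1940:Thu 1944:Tue 1948:Sun 1952:Fri✓ 1956:Wed 1960:Mon 1964:Sat 1968:Thu 1972:Tue 1976:Sun 1980:Fri✓ 1984:Wed …(6 more)… 2012:Wed 2016:Mon 2020:Sat 2024:Thu 2028:Tue 2032:Sun 2036:Fri✓ 2040:Wed 2044:Mon 2048:Sat 2052:Thu 2056:Tue 2060:Sun
Friday: 1952, 1980, 2008, 2036 → 4.

4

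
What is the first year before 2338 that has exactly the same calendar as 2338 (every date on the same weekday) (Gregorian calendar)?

Two years share a calendar iff Jan 1 falls on the same weekday and both are leap or both are common. 2338: Jan 1 is Saturday, common year.
2337: Jan 1 Friday, common
2336: Jan 1 Wednesday, leap
2335: Jan 1 Tuesday, common
2334: Jan 1 Monday, common
2333: Jan 1 Sunday, common
2332: Jan 1 Friday, leap
2331: Jan 1 Thursday, common
2330: Jan 1 Wednesday, common
2329: Jan 1 Tuesday, common
2328: Jan 1 Sunday, leap
2327: Jan 1 Saturday, common
2327 matches on both conditions.

2327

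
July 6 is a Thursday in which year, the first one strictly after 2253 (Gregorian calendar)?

2254

From one year to the next, a fixed date's weekday advances by 1, or by 2 when a Feb 29 lies between the two dates.
2253: July 6 is Wednesday.
2254: Thursday (+1)
July 6 falls on a Thursday in 2254.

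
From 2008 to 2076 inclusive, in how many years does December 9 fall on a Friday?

Track December 9's weekday year by year (advancing +1, or +2 across a Feb 29):
  2008: Tue  2009: Wed (+1)  2010: Thu (+1)  2011: Fri (+1) ✓  2012: Sun (+2)
  2013: Mon (+1)  2014: Tue (+1)  2015: Wed (+1)  2016: Fri (+2) ✓  2017: Sat (+1)
  2018: Sun (+1)  2019: Mon (+1)  2020: Wed (+2)  2021: Thu (+1)  … (41 more years) …
  2063: Sun (+1)  2064: Tue (+2)  2065: Wed (+1)  2066: Thu (+1)  2067: Fri (+1) ✓
  2068: Sun (+2)  2069: Mon (+1)  2070: Tue (+1)  2071: Wed (+1)  2072: Fri (+2) ✓
  2073: Sat (+1)  2074: Sun (+1)  2075: Mon (+1)  2076: Wed (+2)
Friday years: 2011, 2016, 2022, 2033, 2039, 2044, 2050, 2061, 2067, 2072 — 10 in total.

10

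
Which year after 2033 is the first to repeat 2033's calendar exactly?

2039

Two years share a calendar iff Jan 1 falls on the same weekday and both are leap or both are common. 2033: Jan 1 is Saturday, common year.
2034: Jan 1 Sunday, common
2035: Jan 1 Monday, common
2036: Jan 1 Tuesday, leap
2037: Jan 1 Thursday, common
2038: Jan 1 Friday, common
2039: Jan 1 Saturday, common
2039 matches on both conditions.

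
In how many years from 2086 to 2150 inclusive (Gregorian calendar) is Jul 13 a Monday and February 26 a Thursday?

Check each year's weekday for Jul 13 and February 26:
  2086: Sat/Tue  2087: Sun/Wed  2088: Tue/Thu  2089: Wed/Sat  2090: Thu/Sun  2091: Fri/Mon  2092: Sun/Tue  2093: Mon/Thu ✓  2094: Tue/Fri  2095: Wed/Sat  2096: Fri/Sun  2097: Sat/Tue  2098: Sun/Wed  2099: Mon/Thu ✓  …(37 more)…  2137: Sat/Tue  2138: Sun/Wed  2139: Mon/Thu ✓  2140: Wed/Fri  2141: Thu/Sun  2142: Fri/Mon  2143: Sat/Tue  2144: Mon/Wed  2145: Tue/Fri  2146: Wed/Sat  2147: Thu/Sun  2148: Sat/Mon  2149: Sun/Wed  2150: Mon/Thu ✓
Both conditions hold in: 2093, 2099, 2105, 2111, 2122, 2133, 2139, 2150 — 8.

8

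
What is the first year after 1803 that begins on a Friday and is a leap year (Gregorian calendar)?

1808

Jan 1 advances by 2 weekdays after a leap year and by 1 after a common year.
1803: Jan 1 is Saturday.
1804: Sunday (leap)
1805: Tuesday
1806: Wednesday
1807: Thursday
1808: Friday (leap)
1808 begins on a Friday and is a leap year.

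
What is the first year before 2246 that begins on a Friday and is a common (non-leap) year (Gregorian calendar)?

2241

Jan 1 advances by 2 weekdays after a leap year and by 1 after a common year.
2246: Jan 1 is Thursday.
2245: Wednesday
2244: Monday (leap)
2243: Sunday
2242: Saturday
2241: Friday
2241 begins on a Friday and is a common year.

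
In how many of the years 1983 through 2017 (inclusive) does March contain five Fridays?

March has 31 days; it has five Fridays when Friday falls among the first (month-length − 28) days — i.e. when March 1 is one of Friday/Thursday/Wednesday.
March 1 by year: 1983:Tue 1984:Thu✓ 1985:Fri✓ 1986:Sat 1987:Sun 1988:Tue 1989:Wed✓ 1990:Thu✓ 1991:Fri✓ 1992:Sun 1993:Mon 1994:Tue 1995:Wed✓ 1996:Fri✓ 1997:Sat …(5 more)… 2003:Sat 2004:Mon 2005:Tue 2006:Wed✓ 2007:Thu✓ 2008:Sat 2009:Sun 2010:Mon 2011:Tue 2012:Thu✓ 2013:Fri✓ 2014:Sat 2015:Sun 2016:Tue 2017:Wed✓
Years with five Fridays: 1984, 1985, 1989, 1990, 1991, 1995, 1996, 2000, 2001, 2002, 2006, 2007, 2012, 2013, 2017 → 15.

15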